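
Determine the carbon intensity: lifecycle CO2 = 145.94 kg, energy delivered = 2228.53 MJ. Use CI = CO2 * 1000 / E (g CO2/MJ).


CI = CO2 * 1000 / E
= 145.94 * 1000 / 2228.53
= 65.4871 g CO2/MJ

65.4871 g CO2/MJ


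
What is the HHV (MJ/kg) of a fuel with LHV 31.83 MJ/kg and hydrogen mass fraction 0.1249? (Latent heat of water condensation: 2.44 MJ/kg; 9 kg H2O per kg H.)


HHV = LHV + H_frac * 9 * 2.44
= 31.83 + 0.1249 * 9 * 2.44
= 34.5728 MJ/kg

34.5728 MJ/kg


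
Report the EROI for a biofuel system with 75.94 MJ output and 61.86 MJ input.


EROI = E_out / E_in
= 75.94 / 61.86
= 1.2276

1.2276


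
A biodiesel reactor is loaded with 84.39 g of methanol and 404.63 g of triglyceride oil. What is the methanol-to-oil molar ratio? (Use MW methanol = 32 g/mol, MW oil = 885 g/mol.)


Molar ratio = n_MeOH / n_oil = (MeOH/32) / (oil/885) = (MeOH * 885) / (32 * oil)
= (84.39 * 885) / (32 * 404.63)
= 5.7680

5.7680


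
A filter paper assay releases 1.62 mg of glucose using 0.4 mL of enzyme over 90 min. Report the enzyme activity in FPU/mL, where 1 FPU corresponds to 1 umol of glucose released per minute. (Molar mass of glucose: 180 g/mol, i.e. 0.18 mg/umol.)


Activity = glucose_mg / (0.18 mg/umol * V_mL * t_min)
= 1.62 / (0.18 * 0.4 * 90)
= 0.2500 FPU/mL

0.2500 FPU/mL


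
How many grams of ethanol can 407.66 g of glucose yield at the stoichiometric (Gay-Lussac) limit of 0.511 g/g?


Theoretical ethanol yield: m_EtOH = 0.511 * m_glucose
m_EtOH = 0.511 * 407.66 = 208.3143 g

208.3143 g


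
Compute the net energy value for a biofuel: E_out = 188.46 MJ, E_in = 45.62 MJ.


NEV = E_out - E_in
= 188.46 - 45.62
= 142.8400 MJ

142.8400 MJ


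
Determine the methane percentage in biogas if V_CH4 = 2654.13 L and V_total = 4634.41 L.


CH4% = V_CH4 / V_total * 100
= 2654.13 / 4634.41 * 100
= 57.2701%

57.2701%


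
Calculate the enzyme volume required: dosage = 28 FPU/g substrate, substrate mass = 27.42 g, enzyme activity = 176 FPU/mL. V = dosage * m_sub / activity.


V = dosage * m_sub / activity
V = 28 * 27.42 / 176
V = 4.3623 mL

4.3623 mL


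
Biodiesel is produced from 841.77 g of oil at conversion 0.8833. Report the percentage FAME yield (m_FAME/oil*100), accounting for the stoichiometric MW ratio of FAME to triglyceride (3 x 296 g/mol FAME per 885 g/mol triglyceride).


m_FAME = oil * conv * (3 * 296 / 885) = oil * conv * (888/885)
= 841.77 * 0.8833 * 888 / 885
= 746.0559 g
Y = m_FAME / oil * 100 = conv * (888/885) * 100
= 0.8833 * 888 / 885 * 100
= 88.63%

88.63%


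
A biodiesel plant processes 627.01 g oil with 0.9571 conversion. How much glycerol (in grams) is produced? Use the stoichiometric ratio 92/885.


glycerol = oil * conv * (92/885)
= 627.01 * 0.9571 * 92 / 885
= 62.3844 g

62.3844 g


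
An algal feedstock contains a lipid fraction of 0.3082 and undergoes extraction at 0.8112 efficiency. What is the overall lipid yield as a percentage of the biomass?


Y = lipid_content * extraction_eff * 100
= 0.3082 * 0.8112 * 100
= 25.0012%

25.0012%


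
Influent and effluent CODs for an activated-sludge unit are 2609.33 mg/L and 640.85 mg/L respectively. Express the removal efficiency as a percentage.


eta = (COD_in - COD_out) / COD_in * 100
= (2609.33 - 640.85) / 2609.33 * 100
= 75.4401%

75.4401%


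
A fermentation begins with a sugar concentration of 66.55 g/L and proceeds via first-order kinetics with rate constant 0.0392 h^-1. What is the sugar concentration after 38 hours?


S = S0 * exp(-k * t)
S = 66.55 * exp(-0.0392 * 38)
S = 15.0046 g/L

15.0046 g/L


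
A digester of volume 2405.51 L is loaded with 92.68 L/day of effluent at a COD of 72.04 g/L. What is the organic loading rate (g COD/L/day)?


OLR = Q * S / V
= 92.68 * 72.04 / 2405.51
= 2.7756 g/L/day

2.7756 g/L/day


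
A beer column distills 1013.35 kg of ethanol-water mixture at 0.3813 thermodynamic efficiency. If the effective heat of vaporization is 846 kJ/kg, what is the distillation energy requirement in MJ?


E = m * 846 / (eta * 1000)
= 1013.35 * 846 / (0.3813 * 1000)
= 2248.3454 MJ

2248.3454 MJ


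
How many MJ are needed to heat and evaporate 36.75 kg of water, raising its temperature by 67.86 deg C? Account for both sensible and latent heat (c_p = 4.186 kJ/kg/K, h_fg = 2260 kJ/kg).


E = m_water * (4.186 * dT + 2260) / 1000
= 36.75 * (4.186 * 67.86 + 2260) / 1000
= 93.4943 MJ

93.4943 MJ


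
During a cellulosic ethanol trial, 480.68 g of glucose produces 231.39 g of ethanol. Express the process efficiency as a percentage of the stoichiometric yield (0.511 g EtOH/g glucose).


Fermentation efficiency = (actual / (0.511 * glucose)) * 100
= (231.39 / (0.511 * 480.68)) * 100
= 94.2036%

94.2036%


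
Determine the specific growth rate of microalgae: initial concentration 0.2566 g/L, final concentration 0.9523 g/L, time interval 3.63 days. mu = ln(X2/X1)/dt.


mu = ln(X2/X1) / dt
= ln(0.9523/0.2566) / 3.63
= 0.3613 per day

0.3613 per day


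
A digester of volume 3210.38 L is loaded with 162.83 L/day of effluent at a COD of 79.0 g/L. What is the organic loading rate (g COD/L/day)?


OLR = Q * S / V
= 162.83 * 79.0 / 3210.38
= 4.0069 g/L/day

4.0069 g/L/day


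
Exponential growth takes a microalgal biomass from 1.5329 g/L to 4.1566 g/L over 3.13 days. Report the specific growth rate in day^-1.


mu = ln(X2/X1) / dt
= ln(4.1566/1.5329) / 3.13
= 0.3187 per day

0.3187 per day


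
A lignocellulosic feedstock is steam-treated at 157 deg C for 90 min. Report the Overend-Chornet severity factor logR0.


logR0 = log10(t * exp((T - 100) / 14.75))
= log10(90 * exp((157 - 100) / 14.75))
= 3.6325

3.6325


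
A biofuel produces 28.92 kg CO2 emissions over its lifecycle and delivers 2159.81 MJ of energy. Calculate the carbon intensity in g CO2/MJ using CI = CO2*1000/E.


CI = CO2 * 1000 / E
= 28.92 * 1000 / 2159.81
= 13.3901 g CO2/MJ

13.3901 g CO2/MJ


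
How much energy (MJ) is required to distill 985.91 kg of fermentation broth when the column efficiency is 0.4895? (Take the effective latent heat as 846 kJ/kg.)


E = m * 846 / (eta * 1000)
= 985.91 * 846 / (0.4895 * 1000)
= 1703.9425 MJ

1703.9425 MJ


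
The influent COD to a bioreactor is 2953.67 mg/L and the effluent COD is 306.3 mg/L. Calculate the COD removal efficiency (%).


eta = (COD_in - COD_out) / COD_in * 100
= (2953.67 - 306.3) / 2953.67 * 100
= 89.6299%

89.6299%


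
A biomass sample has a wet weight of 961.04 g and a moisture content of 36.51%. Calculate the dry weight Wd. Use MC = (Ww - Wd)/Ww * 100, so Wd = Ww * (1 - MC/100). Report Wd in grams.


Wd = Ww * (1 - MC/100)
= 961.04 * (1 - 36.51/100)
= 610.1643 g

610.1643 g


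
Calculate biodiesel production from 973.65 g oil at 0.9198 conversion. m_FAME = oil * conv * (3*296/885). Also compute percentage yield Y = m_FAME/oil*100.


m_FAME = oil * conv * (3 * 296 / 885) = oil * conv * (888/885)
= 973.65 * 0.9198 * 888 / 885
= 898.5991 g
Y = m_FAME / oil * 100 = conv * (888/885) * 100
= 0.9198 * 888 / 885 * 100
= 92.29%

898.5991 g FAME; Y = 92.29%


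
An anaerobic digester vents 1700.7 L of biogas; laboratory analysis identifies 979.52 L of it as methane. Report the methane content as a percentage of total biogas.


CH4% = V_CH4 / V_total * 100
= 979.52 / 1700.7 * 100
= 57.5951%

57.5951%


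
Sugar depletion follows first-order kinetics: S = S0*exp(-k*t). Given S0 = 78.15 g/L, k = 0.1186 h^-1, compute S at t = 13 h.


S = S0 * exp(-k * t)
S = 78.15 * exp(-0.1186 * 13)
S = 16.7238 g/L

16.7238 g/L


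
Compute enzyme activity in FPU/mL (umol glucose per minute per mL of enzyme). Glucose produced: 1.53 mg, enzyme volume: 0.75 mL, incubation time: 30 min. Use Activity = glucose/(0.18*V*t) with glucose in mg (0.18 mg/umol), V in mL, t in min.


Activity = glucose_mg / (0.18 mg/umol * V_mL * t_min)
= 1.53 / (0.18 * 0.75 * 30)
= 0.3778 FPU/mL

0.3778 FPU/mL


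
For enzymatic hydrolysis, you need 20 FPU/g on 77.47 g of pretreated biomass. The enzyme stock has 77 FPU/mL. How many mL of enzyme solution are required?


V = dosage * m_sub / activity
V = 20 * 77.47 / 77
V = 20.1221 mL

20.1221 mL


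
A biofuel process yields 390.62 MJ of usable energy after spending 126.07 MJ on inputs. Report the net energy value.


NEV = E_out - E_in
= 390.62 - 126.07
= 264.5500 MJ

264.5500 MJ


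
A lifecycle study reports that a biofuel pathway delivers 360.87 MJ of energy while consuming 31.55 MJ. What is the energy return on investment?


EROI = E_out / E_in
= 360.87 / 31.55
= 11.4380

11.4380


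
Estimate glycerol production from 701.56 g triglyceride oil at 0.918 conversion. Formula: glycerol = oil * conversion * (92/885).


glycerol = oil * conv * (92/885)
= 701.56 * 0.918 * 92 / 885
= 66.9502 g

66.9502 g


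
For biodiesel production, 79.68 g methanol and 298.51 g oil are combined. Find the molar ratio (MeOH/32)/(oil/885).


Molar ratio = n_MeOH / n_oil = (MeOH/32) / (oil/885) = (MeOH * 885) / (32 * oil)
= (79.68 * 885) / (32 * 298.51)
= 7.3822

7.3822


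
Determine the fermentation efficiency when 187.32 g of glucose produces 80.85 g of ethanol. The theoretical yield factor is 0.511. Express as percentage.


Fermentation efficiency = (actual / (0.511 * glucose)) * 100
= (80.85 / (0.511 * 187.32)) * 100
= 84.4646%

84.4646%


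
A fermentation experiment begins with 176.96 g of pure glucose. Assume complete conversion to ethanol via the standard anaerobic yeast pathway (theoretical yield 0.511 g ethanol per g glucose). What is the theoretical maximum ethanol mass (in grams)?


Theoretical ethanol yield: m_EtOH = 0.511 * m_glucose
m_EtOH = 0.511 * 176.96 = 90.4266 g

90.4266 g


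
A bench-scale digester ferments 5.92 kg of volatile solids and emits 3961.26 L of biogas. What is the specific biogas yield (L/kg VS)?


Y = V / VS
= 3961.26 / 5.92
= 669.1318 L/kg VS

669.1318 L/kg VS


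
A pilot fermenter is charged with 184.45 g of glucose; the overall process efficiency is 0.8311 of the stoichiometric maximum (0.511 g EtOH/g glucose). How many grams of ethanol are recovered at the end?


Actual ethanol: m = 0.511 * 184.45 * 0.8311
m = 78.3345 g

78.3345 g


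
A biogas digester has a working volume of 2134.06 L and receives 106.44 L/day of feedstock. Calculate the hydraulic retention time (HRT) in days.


HRT = V / Q
= 2134.06 / 106.44
= 20.0494 days

20.0494 days


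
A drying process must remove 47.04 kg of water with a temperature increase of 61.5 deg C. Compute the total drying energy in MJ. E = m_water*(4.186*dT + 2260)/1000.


E = m_water * (4.186 * dT + 2260) / 1000
= 47.04 * (4.186 * 61.5 + 2260) / 1000
= 118.4203 MJ

118.4203 MJ


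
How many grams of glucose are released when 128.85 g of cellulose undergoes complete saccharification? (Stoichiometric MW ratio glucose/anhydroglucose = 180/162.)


glucose = cellulose * 180/162
= 128.85 * 180/162
= 143.1667 g

143.1667 g


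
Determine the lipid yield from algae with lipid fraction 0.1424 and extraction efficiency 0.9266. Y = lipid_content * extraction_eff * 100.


Y = lipid_content * extraction_eff * 100
= 0.1424 * 0.9266 * 100
= 13.1948%

13.1948%


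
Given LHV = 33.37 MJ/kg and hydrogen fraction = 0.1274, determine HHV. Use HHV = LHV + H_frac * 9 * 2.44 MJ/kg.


HHV = LHV + H_frac * 9 * 2.44
= 33.37 + 0.1274 * 9 * 2.44
= 36.1677 MJ/kg

36.1677 MJ/kg


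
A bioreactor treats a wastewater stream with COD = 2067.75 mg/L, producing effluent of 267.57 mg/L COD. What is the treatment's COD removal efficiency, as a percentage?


eta = (COD_in - COD_out) / COD_in * 100
= (2067.75 - 267.57) / 2067.75 * 100
= 87.0598%

87.0598%


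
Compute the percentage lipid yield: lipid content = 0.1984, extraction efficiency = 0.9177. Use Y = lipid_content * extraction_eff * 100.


Y = lipid_content * extraction_eff * 100
= 0.1984 * 0.9177 * 100
= 18.2072%

18.2072%


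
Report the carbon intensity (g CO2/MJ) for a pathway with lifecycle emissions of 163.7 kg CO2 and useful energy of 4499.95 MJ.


CI = CO2 * 1000 / E
= 163.7 * 1000 / 4499.95
= 36.3782 g CO2/MJ

36.3782 g CO2/MJ


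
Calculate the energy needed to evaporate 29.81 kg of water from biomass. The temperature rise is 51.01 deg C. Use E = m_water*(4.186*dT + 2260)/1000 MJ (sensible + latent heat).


E = m_water * (4.186 * dT + 2260) / 1000
= 29.81 * (4.186 * 51.01 + 2260) / 1000
= 73.7359 MJ

73.7359 MJ


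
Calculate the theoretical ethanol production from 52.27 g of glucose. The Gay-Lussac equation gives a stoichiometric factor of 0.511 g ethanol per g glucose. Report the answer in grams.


Theoretical ethanol yield: m_EtOH = 0.511 * m_glucose
m_EtOH = 0.511 * 52.27 = 26.7100 g

26.7100 g


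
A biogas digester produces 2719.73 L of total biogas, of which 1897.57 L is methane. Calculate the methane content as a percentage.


CH4% = V_CH4 / V_total * 100
= 1897.57 / 2719.73 * 100
= 69.7705%

69.7705%


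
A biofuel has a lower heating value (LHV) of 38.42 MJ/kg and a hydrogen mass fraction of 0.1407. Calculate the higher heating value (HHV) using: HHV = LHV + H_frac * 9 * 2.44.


HHV = LHV + H_frac * 9 * 2.44
= 38.42 + 0.1407 * 9 * 2.44
= 41.5098 MJ/kg

41.5098 MJ/kg


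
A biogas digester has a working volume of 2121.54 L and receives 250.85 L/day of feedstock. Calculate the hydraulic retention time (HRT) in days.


HRT = V / Q
= 2121.54 / 250.85
= 8.4574 days

8.4574 days


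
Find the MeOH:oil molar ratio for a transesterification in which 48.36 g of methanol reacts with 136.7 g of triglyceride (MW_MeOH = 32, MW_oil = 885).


Molar ratio = n_MeOH / n_oil = (MeOH/32) / (oil/885) = (MeOH * 885) / (32 * oil)
= (48.36 * 885) / (32 * 136.7)
= 9.7839

9.7839


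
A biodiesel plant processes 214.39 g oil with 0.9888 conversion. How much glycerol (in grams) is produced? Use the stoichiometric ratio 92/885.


glycerol = oil * conv * (92/885)
= 214.39 * 0.9888 * 92 / 885
= 22.0373 g

22.0373 g


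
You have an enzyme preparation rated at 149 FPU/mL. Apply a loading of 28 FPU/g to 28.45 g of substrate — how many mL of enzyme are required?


V = dosage * m_sub / activity
V = 28 * 28.45 / 149
V = 5.3463 mL

5.3463 mL


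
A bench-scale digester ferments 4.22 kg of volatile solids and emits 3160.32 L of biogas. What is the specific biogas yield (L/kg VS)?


Y = V / VS
= 3160.32 / 4.22
= 748.8910 L/kg VS

748.8910 L/kg VS


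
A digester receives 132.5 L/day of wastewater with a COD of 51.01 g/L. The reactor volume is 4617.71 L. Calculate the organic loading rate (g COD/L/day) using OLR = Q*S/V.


OLR = Q * S / V
= 132.5 * 51.01 / 4617.71
= 1.4637 g/L/day

1.4637 g/L/day


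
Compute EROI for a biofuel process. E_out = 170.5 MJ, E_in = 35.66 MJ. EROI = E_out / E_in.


EROI = E_out / E_in
= 170.5 / 35.66
= 4.7813

4.7813


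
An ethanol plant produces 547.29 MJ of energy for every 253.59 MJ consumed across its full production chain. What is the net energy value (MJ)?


NEV = E_out - E_in
= 547.29 - 253.59
= 293.7000 MJ

293.7000 MJ


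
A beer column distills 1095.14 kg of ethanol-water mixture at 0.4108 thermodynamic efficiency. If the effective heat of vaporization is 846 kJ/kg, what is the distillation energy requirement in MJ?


E = m * 846 / (eta * 1000)
= 1095.14 * 846 / (0.4108 * 1000)
= 2255.3273 MJ

2255.3273 MJ


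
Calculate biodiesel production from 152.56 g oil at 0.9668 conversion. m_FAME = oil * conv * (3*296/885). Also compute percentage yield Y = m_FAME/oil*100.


m_FAME = oil * conv * (3 * 296 / 885) = oil * conv * (888/885)
= 152.56 * 0.9668 * 888 / 885
= 147.9950 g
Y = m_FAME / oil * 100 = conv * (888/885) * 100
= 0.9668 * 888 / 885 * 100
= 97.01%

147.9950 g FAME; Y = 97.01%


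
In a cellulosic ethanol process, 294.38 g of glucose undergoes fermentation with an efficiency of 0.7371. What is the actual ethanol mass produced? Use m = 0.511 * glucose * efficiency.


Actual ethanol: m = 0.511 * 294.38 * 0.7371
m = 110.8806 g

110.8806 g


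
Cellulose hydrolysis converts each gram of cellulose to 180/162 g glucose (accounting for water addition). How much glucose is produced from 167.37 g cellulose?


glucose = cellulose * 180/162
= 167.37 * 180/162
= 185.9667 g

185.9667 g


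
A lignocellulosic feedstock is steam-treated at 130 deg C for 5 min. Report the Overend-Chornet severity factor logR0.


logR0 = log10(t * exp((T - 100) / 14.75))
= log10(5 * exp((130 - 100) / 14.75))
= 1.5823

1.5823


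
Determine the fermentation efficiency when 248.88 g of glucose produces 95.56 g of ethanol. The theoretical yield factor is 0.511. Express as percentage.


Fermentation efficiency = (actual / (0.511 * glucose)) * 100
= (95.56 / (0.511 * 248.88)) * 100
= 75.1390%

75.1390%


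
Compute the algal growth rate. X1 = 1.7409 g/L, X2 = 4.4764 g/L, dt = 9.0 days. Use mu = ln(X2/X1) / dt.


mu = ln(X2/X1) / dt
= ln(4.4764/1.7409) / 9.0
= 0.1049 per day

0.1049 per day


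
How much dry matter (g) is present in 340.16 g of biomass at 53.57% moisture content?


Wd = Ww * (1 - MC/100)
= 340.16 * (1 - 53.57/100)
= 157.9363 g

157.9363 g


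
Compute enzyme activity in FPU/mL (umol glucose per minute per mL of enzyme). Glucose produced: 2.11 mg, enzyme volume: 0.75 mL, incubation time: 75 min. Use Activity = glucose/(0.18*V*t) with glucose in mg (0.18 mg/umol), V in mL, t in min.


Activity = glucose_mg / (0.18 mg/umol * V_mL * t_min)
= 2.11 / (0.18 * 0.75 * 75)
= 0.2084 FPU/mL

0.2084 FPU/mL


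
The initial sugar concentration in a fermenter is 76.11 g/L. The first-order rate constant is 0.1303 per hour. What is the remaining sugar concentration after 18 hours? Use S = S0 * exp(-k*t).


S = S0 * exp(-k * t)
S = 76.11 * exp(-0.1303 * 18)
S = 7.2920 g/L

7.2920 g/L


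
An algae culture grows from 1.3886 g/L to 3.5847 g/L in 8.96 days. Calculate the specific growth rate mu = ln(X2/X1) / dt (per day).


mu = ln(X2/X1) / dt
= ln(3.5847/1.3886) / 8.96
= 0.1058 per day

0.1058 per day


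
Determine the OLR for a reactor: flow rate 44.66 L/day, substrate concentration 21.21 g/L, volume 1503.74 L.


OLR = Q * S / V
= 44.66 * 21.21 / 1503.74
= 0.6299 g/L/day

0.6299 g/L/day


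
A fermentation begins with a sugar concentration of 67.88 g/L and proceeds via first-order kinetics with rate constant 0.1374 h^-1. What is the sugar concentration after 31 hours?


S = S0 * exp(-k * t)
S = 67.88 * exp(-0.1374 * 31)
S = 0.9592 g/L

0.9592 g/L


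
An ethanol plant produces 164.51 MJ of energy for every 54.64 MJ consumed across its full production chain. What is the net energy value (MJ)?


NEV = E_out - E_in
= 164.51 - 54.64
= 109.8700 MJ

109.8700 MJ


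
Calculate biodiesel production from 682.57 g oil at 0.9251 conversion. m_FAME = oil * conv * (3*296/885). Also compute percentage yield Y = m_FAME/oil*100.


m_FAME = oil * conv * (3 * 296 / 885) = oil * conv * (888/885)
= 682.57 * 0.9251 * 888 / 885
= 633.5860 g
Y = m_FAME / oil * 100 = conv * (888/885) * 100
= 0.9251 * 888 / 885 * 100
= 92.82%

633.5860 g FAME; Y = 92.82%


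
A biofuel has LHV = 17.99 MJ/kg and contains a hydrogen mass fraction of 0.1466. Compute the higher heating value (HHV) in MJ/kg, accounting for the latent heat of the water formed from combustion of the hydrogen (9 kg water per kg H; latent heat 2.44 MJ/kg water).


HHV = LHV + H_frac * 9 * 2.44
= 17.99 + 0.1466 * 9 * 2.44
= 21.2093 MJ/kg

21.2093 MJ/kg


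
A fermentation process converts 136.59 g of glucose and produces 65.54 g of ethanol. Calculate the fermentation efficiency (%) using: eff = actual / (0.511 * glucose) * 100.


Fermentation efficiency = (actual / (0.511 * glucose)) * 100
= (65.54 / (0.511 * 136.59)) * 100
= 93.9002%

93.9002%


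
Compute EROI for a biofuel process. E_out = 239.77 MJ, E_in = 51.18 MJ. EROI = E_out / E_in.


EROI = E_out / E_in
= 239.77 / 51.18
= 4.6848

4.6848


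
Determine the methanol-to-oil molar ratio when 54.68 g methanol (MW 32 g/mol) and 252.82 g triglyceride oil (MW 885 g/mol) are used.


Molar ratio = n_MeOH / n_oil = (MeOH/32) / (oil/885) = (MeOH * 885) / (32 * oil)
= (54.68 * 885) / (32 * 252.82)
= 5.9815

5.9815


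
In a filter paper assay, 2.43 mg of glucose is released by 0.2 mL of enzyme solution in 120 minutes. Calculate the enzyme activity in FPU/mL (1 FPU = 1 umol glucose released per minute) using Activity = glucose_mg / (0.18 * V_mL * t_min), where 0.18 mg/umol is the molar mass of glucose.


Activity = glucose_mg / (0.18 mg/umol * V_mL * t_min)
= 2.43 / (0.18 * 0.2 * 120)
= 0.5625 FPU/mL

0.5625 FPU/mL


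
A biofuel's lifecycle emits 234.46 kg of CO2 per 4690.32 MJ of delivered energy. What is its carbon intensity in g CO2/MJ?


CI = CO2 * 1000 / E
= 234.46 * 1000 / 4690.32
= 49.9881 g CO2/MJ

49.9881 g CO2/MJ


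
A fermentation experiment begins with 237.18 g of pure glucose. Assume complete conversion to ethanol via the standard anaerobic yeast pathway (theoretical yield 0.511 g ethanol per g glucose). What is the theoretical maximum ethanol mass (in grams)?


Theoretical ethanol yield: m_EtOH = 0.511 * m_glucose
m_EtOH = 0.511 * 237.18 = 121.1990 g

121.1990 g


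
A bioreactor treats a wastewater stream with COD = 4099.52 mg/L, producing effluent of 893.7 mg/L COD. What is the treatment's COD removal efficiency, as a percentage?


eta = (COD_in - COD_out) / COD_in * 100
= (4099.52 - 893.7) / 4099.52 * 100
= 78.1999%

78.1999%


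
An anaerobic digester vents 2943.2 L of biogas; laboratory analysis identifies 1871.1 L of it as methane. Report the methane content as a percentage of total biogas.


CH4% = V_CH4 / V_total * 100
= 1871.1 / 2943.2 * 100
= 63.5737%

63.5737%


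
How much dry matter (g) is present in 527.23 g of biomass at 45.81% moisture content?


Wd = Ww * (1 - MC/100)
= 527.23 * (1 - 45.81/100)
= 285.7059 g

285.7059 g


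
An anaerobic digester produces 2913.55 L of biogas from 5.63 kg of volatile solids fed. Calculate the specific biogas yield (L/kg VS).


Y = V / VS
= 2913.55 / 5.63
= 517.5044 L/kg VS

517.5044 L/kg VS


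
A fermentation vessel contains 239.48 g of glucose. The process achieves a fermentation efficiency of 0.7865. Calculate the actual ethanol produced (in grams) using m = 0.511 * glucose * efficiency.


Actual ethanol: m = 0.511 * 239.48 * 0.7865
m = 96.2474 g

96.2474 g


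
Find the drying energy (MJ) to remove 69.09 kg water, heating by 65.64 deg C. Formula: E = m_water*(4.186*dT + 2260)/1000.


E = m_water * (4.186 * dT + 2260) / 1000
= 69.09 * (4.186 * 65.64 + 2260) / 1000
= 175.1272 MJ

175.1272 MJ


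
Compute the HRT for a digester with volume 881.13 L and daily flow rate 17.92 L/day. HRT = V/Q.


HRT = V / Q
= 881.13 / 17.92
= 49.1702 days

49.1702 days


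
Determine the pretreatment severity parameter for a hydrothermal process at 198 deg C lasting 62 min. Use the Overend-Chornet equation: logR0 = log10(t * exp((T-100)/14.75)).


logR0 = log10(t * exp((T - 100) / 14.75))
= log10(62 * exp((198 - 100) / 14.75))
= 4.6779

4.6779


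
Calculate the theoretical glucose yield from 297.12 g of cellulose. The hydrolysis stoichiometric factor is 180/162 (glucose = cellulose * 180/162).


glucose = cellulose * 180/162
= 297.12 * 180/162
= 330.1333 g

330.1333 g


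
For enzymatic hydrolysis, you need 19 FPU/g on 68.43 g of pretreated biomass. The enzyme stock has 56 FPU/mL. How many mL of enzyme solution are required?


V = dosage * m_sub / activity
V = 19 * 68.43 / 56
V = 23.2173 mL

23.2173 mL


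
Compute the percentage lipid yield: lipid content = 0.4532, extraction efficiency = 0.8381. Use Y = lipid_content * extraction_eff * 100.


Y = lipid_content * extraction_eff * 100
= 0.4532 * 0.8381 * 100
= 37.9827%

37.9827%


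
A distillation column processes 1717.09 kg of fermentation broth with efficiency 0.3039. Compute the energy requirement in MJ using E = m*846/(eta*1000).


E = m * 846 / (eta * 1000)
= 1717.09 * 846 / (0.3039 * 1000)
= 4780.0531 MJ

4780.0531 MJ


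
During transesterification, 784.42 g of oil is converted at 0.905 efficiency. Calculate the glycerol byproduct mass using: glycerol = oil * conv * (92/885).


glycerol = oil * conv * (92/885)
= 784.42 * 0.905 * 92 / 885
= 73.7975 g

73.7975 g


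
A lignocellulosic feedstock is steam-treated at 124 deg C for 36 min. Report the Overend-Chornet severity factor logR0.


logR0 = log10(t * exp((T - 100) / 14.75))
= log10(36 * exp((124 - 100) / 14.75))
= 2.2630

2.2630


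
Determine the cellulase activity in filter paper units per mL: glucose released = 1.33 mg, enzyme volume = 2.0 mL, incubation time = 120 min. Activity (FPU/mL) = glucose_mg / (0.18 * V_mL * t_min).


Activity = glucose_mg / (0.18 mg/umol * V_mL * t_min)
= 1.33 / (0.18 * 2.0 * 120)
= 0.0308 FPU/mL

0.0308 FPU/mL


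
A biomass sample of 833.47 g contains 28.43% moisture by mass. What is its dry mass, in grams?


Wd = Ww * (1 - MC/100)
= 833.47 * (1 - 28.43/100)
= 596.5145 g

596.5145 g


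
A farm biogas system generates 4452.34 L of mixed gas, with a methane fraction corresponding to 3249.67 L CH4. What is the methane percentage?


CH4% = V_CH4 / V_total * 100
= 3249.67 / 4452.34 * 100
= 72.9879%

72.9879%


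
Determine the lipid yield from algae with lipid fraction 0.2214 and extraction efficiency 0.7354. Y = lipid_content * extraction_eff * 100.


Y = lipid_content * extraction_eff * 100
= 0.2214 * 0.7354 * 100
= 16.2818%

16.2818%


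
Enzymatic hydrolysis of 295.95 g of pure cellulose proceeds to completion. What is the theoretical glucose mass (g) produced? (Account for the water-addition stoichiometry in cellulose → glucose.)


glucose = cellulose * 180/162
= 295.95 * 180/162
= 328.8333 g

328.8333 g


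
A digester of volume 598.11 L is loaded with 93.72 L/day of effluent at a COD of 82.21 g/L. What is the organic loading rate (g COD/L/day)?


OLR = Q * S / V
= 93.72 * 82.21 / 598.11
= 12.8818 g/L/day

12.8818 g/L/day


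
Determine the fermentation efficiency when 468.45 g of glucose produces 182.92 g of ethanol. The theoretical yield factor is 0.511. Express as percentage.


Fermentation efficiency = (actual / (0.511 * glucose)) * 100
= (182.92 / (0.511 * 468.45)) * 100
= 76.4147%

76.4147%


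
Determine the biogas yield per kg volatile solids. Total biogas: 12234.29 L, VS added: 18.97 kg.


Y = V / VS
= 12234.29 / 18.97
= 644.9283 L/kg VS

644.9283 L/kg VS


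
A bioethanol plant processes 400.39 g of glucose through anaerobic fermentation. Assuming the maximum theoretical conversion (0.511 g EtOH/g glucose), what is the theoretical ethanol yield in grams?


Theoretical ethanol yield: m_EtOH = 0.511 * m_glucose
m_EtOH = 0.511 * 400.39 = 204.5993 g

204.5993 g


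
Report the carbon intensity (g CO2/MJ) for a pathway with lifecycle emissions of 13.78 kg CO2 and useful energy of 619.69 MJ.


CI = CO2 * 1000 / E
= 13.78 * 1000 / 619.69
= 22.2369 g CO2/MJ

22.2369 g CO2/MJ


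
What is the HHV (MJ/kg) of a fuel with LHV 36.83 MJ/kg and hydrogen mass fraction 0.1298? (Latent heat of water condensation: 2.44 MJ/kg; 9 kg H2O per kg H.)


HHV = LHV + H_frac * 9 * 2.44
= 36.83 + 0.1298 * 9 * 2.44
= 39.6804 MJ/kg

39.6804 MJ/kg


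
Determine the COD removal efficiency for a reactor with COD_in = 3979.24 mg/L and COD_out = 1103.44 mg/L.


eta = (COD_in - COD_out) / COD_in * 100
= (3979.24 - 1103.44) / 3979.24 * 100
= 72.2701%

72.2701%


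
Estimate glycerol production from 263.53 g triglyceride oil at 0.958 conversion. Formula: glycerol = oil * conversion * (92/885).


glycerol = oil * conv * (92/885)
= 263.53 * 0.958 * 92 / 885
= 26.2446 g

26.2446 g


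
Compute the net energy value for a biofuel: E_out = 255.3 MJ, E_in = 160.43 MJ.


NEV = E_out - E_in
= 255.3 - 160.43
= 94.8700 MJ

94.8700 MJ


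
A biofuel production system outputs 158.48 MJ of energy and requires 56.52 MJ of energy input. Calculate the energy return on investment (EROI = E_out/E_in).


EROI = E_out / E_in
= 158.48 / 56.52
= 2.8040

2.8040


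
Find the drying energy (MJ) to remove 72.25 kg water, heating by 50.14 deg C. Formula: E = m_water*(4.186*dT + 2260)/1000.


E = m_water * (4.186 * dT + 2260) / 1000
= 72.25 * (4.186 * 50.14 + 2260) / 1000
= 178.4493 MJ

178.4493 MJ


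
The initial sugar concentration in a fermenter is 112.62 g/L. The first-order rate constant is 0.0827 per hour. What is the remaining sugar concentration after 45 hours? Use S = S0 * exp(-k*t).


S = S0 * exp(-k * t)
S = 112.62 * exp(-0.0827 * 45)
S = 2.7251 g/L

2.7251 g/L


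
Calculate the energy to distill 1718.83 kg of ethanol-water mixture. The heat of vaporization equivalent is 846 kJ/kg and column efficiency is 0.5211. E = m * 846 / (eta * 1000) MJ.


E = m * 846 / (eta * 1000)
= 1718.83 * 846 / (0.5211 * 1000)
= 2790.5012 MJ

2790.5012 MJ


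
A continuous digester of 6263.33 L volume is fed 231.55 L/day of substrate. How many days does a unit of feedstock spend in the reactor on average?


HRT = V / Q
= 6263.33 / 231.55
= 27.0496 days

27.0496 days


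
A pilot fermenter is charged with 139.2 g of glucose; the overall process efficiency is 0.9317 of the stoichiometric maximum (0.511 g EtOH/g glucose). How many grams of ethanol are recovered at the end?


Actual ethanol: m = 0.511 * 139.2 * 0.9317
m = 66.2729 g

66.2729 g


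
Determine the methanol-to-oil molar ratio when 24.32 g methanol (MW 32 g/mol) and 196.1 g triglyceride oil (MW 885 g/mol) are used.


Molar ratio = n_MeOH / n_oil = (MeOH/32) / (oil/885) = (MeOH * 885) / (32 * oil)
= (24.32 * 885) / (32 * 196.1)
= 3.4299

3.4299


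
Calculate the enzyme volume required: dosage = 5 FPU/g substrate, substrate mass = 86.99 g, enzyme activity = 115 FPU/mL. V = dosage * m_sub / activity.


V = dosage * m_sub / activity
V = 5 * 86.99 / 115
V = 3.7822 mL

3.7822 mL


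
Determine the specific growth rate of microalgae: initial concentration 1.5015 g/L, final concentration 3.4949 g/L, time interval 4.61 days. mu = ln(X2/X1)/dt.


mu = ln(X2/X1) / dt
= ln(3.4949/1.5015) / 4.61
= 0.1833 per day

0.1833 per day


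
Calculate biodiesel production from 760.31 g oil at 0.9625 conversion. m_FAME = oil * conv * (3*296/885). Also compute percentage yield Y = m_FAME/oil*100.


m_FAME = oil * conv * (3 * 296 / 885) = oil * conv * (888/885)
= 760.31 * 0.9625 * 888 / 885
= 734.2790 g
Y = m_FAME / oil * 100 = conv * (888/885) * 100
= 0.9625 * 888 / 885 * 100
= 96.58%

734.2790 g FAME; Y = 96.58%


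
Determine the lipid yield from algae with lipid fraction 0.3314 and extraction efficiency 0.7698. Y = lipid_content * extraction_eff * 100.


Y = lipid_content * extraction_eff * 100
= 0.3314 * 0.7698 * 100
= 25.5112%

25.5112%


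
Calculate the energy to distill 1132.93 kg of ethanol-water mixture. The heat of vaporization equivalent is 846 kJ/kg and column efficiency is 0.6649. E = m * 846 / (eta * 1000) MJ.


E = m * 846 / (eta * 1000)
= 1132.93 * 846 / (0.6649 * 1000)
= 1441.5082 MJ

1441.5082 MJ


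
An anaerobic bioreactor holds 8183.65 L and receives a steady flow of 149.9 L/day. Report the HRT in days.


HRT = V / Q
= 8183.65 / 149.9
= 54.5941 days

54.5941 days


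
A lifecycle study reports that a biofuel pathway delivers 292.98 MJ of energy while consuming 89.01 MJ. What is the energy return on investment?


EROI = E_out / E_in
= 292.98 / 89.01
= 3.2915

3.2915


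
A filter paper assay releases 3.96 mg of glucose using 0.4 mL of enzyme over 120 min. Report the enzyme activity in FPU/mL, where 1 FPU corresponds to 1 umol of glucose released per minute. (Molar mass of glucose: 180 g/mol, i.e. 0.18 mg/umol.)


Activity = glucose_mg / (0.18 mg/umol * V_mL * t_min)
= 3.96 / (0.18 * 0.4 * 120)
= 0.4583 FPU/mL

0.4583 FPU/mL


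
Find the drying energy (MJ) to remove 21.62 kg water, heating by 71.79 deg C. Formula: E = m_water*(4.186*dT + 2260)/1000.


E = m_water * (4.186 * dT + 2260) / 1000
= 21.62 * (4.186 * 71.79 + 2260) / 1000
= 55.3583 MJ

55.3583 MJ


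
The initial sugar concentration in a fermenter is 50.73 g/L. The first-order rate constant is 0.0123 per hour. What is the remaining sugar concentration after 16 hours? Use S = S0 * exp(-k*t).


S = S0 * exp(-k * t)
S = 50.73 * exp(-0.0123 * 16)
S = 41.6673 g/L

41.6673 g/L


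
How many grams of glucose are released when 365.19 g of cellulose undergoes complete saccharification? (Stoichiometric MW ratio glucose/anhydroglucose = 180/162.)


glucose = cellulose * 180/162
= 365.19 * 180/162
= 405.7667 g

405.7667 g


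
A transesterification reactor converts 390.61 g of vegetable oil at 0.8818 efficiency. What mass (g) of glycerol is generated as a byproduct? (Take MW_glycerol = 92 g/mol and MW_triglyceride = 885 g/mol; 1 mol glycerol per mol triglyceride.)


glycerol = oil * conv * (92/885)
= 390.61 * 0.8818 * 92 / 885
= 35.8062 g

35.8062 g


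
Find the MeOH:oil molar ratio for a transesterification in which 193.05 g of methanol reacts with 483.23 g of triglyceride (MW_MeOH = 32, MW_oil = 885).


Molar ratio = n_MeOH / n_oil = (MeOH/32) / (oil/885) = (MeOH * 885) / (32 * oil)
= (193.05 * 885) / (32 * 483.23)
= 11.0486

11.0486


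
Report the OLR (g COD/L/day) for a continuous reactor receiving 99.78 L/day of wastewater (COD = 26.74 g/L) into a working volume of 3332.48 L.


OLR = Q * S / V
= 99.78 * 26.74 / 3332.48
= 0.8006 g/L/day

0.8006 g/L/day


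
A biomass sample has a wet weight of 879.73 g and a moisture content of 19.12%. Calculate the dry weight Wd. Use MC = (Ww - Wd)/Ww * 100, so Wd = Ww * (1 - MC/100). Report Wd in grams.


Wd = Ww * (1 - MC/100)
= 879.73 * (1 - 19.12/100)
= 711.5256 g

711.5256 g


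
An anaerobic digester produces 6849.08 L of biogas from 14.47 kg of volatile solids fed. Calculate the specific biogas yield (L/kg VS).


Y = V / VS
= 6849.08 / 14.47
= 473.3296 L/kg VS

473.3296 L/kg VS


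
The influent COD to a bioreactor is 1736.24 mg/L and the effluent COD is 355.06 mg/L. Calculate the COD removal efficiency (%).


eta = (COD_in - COD_out) / COD_in * 100
= (1736.24 - 355.06) / 1736.24 * 100
= 79.5501%

79.5501%


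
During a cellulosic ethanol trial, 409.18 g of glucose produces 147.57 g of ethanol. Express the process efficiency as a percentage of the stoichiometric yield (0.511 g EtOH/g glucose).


Fermentation efficiency = (actual / (0.511 * glucose)) * 100
= (147.57 / (0.511 * 409.18)) * 100
= 70.5769%

70.5769%


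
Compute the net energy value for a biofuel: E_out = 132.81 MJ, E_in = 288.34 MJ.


NEV = E_out - E_in
= 132.81 - 288.34
= -155.5300 MJ

-155.5300 MJ


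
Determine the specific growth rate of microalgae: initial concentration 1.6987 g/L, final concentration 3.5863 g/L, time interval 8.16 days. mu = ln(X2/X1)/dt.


mu = ln(X2/X1) / dt
= ln(3.5863/1.6987) / 8.16
= 0.0916 per day

0.0916 per day


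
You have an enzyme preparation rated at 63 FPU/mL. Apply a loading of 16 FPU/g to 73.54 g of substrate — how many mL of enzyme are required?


V = dosage * m_sub / activity
V = 16 * 73.54 / 63
V = 18.6768 mL

18.6768 mL


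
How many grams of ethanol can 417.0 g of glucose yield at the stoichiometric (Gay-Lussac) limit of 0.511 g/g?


Theoretical ethanol yield: m_EtOH = 0.511 * m_glucose
m_EtOH = 0.511 * 417.0 = 213.0870 g

213.0870 g


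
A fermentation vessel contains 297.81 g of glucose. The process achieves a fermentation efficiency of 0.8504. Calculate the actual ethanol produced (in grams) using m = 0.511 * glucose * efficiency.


Actual ethanol: m = 0.511 * 297.81 * 0.8504
m = 129.4146 g

129.4146 g


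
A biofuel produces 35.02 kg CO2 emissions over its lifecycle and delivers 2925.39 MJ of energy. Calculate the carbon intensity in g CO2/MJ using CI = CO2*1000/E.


CI = CO2 * 1000 / E
= 35.02 * 1000 / 2925.39
= 11.9711 g CO2/MJ

11.9711 g CO2/MJ


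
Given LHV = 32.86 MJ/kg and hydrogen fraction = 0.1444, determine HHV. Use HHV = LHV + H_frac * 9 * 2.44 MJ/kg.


HHV = LHV + H_frac * 9 * 2.44
= 32.86 + 0.1444 * 9 * 2.44
= 36.0310 MJ/kg

36.0310 MJ/kg


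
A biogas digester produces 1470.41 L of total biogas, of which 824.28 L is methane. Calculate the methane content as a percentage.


CH4% = V_CH4 / V_total * 100
= 824.28 / 1470.41 * 100
= 56.0578%

56.0578%


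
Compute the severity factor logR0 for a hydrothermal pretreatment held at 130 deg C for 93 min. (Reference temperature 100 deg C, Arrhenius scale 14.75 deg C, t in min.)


logR0 = log10(t * exp((T - 100) / 14.75))
= log10(93 * exp((130 - 100) / 14.75))
= 2.8518

2.8518


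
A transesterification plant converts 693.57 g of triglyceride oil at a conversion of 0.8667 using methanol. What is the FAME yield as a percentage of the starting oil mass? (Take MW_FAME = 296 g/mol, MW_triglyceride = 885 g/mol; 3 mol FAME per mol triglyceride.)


m_FAME = oil * conv * (3 * 296 / 885) = oil * conv * (888/885)
= 693.57 * 0.8667 * 888 / 885
= 603.1548 g
Y = m_FAME / oil * 100 = conv * (888/885) * 100
= 0.8667 * 888 / 885 * 100
= 86.96%

86.96%


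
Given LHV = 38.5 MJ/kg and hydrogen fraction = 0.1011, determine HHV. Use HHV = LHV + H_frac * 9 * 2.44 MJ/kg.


HHV = LHV + H_frac * 9 * 2.44
= 38.5 + 0.1011 * 9 * 2.44
= 40.7202 MJ/kg

40.7202 MJ/kg


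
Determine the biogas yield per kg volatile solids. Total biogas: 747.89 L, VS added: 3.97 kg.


Y = V / VS
= 747.89 / 3.97
= 188.3854 L/kg VS

188.3854 L/kg VS


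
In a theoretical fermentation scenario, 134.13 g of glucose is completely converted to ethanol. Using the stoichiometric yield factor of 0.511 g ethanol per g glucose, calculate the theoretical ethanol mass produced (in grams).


Theoretical ethanol yield: m_EtOH = 0.511 * m_glucose
m_EtOH = 0.511 * 134.13 = 68.5404 g

68.5404 g


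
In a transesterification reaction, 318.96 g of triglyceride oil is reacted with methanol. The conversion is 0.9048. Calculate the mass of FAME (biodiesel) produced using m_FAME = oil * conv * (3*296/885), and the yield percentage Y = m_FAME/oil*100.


m_FAME = oil * conv * (3 * 296 / 885) = oil * conv * (888/885)
= 318.96 * 0.9048 * 888 / 885
= 289.5733 g
Y = m_FAME / oil * 100 = conv * (888/885) * 100
= 0.9048 * 888 / 885 * 100
= 90.79%

289.5733 g FAME; Y = 90.79%


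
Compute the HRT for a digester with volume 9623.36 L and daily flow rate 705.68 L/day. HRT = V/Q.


HRT = V / Q
= 9623.36 / 705.68
= 13.6370 days

13.6370 days


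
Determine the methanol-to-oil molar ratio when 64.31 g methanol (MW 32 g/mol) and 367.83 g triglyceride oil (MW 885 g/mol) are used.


Molar ratio = n_MeOH / n_oil = (MeOH/32) / (oil/885) = (MeOH * 885) / (32 * oil)
= (64.31 * 885) / (32 * 367.83)
= 4.8353

4.8353


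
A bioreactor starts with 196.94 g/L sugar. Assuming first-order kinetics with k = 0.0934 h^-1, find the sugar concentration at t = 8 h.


S = S0 * exp(-k * t)
S = 196.94 * exp(-0.0934 * 8)
S = 93.2887 g/L

93.2887 g/L


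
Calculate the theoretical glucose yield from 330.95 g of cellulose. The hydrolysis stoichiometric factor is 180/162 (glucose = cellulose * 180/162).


glucose = cellulose * 180/162
= 330.95 * 180/162
= 367.7222 g

367.7222 g


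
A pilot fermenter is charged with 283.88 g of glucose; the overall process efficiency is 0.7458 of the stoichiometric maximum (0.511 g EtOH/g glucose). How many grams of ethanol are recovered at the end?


Actual ethanol: m = 0.511 * 283.88 * 0.7458
m = 108.1877 g

108.1877 g


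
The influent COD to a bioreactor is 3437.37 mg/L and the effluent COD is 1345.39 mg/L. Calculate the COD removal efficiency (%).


eta = (COD_in - COD_out) / COD_in * 100
= (3437.37 - 1345.39) / 3437.37 * 100
= 60.8599%

60.8599%
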